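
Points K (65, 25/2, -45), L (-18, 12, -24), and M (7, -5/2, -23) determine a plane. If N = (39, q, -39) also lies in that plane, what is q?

27/2

The plane through K, L, M has equation 304x + 608y + 1216z = -27360.
Substituting N: (608)q + (-35568) = -27360, so q = 27/2.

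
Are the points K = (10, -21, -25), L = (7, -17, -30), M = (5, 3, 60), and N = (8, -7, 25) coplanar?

No

A normal to the plane through K, L, M is n = KL × KM = (460, 280, -52).
The plane has equation n·P = 20. For N: n·N = 420.
420 ≠ 20, so N is off the plane.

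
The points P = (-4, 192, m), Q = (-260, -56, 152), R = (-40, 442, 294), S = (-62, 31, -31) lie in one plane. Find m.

The points are coplanar iff PQ · (PR × PS) = 0.
Expanding, this is linear in m: (79464)m + (-2542848) = 0.
So m = 32.

32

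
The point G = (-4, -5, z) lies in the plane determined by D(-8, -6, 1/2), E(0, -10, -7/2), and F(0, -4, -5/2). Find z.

-1

Coplanarity requires DE · (DF × DG) = 0.
DE = (8, -4, -4), DF = (8, 2, -3); the triple product is linear in z with coefficient 48 and constant term 48.
Setting it to zero: z = -1.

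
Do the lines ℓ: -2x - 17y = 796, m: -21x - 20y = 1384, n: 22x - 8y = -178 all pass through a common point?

Intersecting ℓ and m: solving the 2×2 system gives (x, y) = (-24, -44).
Substitute into n: (22)(-24) + (-8)(-44) = -176.
But n requires -178 ≠ -176, so the three lines have no common point.

No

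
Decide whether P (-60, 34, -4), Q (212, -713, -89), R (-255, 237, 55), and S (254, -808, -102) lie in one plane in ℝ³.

No

A normal to the plane through P, Q, R is n = PQ × PR = (-26818, 527, -90449).
The plane has equation n·X = 1988794. For S: n·S = 1988210.
1988210 ≠ 1988794, so S is off the plane.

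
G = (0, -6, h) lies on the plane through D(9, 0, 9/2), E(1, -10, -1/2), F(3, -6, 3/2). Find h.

The plane through D, E, F has equation 6y − 12z = -54.
Substituting G: (-12)h + (-36) = -54, so h = 3/2.

3/2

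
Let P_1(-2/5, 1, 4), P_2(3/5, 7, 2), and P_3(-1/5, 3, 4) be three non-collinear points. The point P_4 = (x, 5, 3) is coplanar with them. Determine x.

1/5

A normal to the plane is n = P_1P_2 × P_1P_3 = (4, -2/5, 4/5).
P_4 lies in the plane iff n · P_1P_4 = 0.
This gives (4)x + (-4/5) = 0, so x = 1/5.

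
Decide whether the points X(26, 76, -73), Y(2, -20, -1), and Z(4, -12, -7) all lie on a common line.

XY = (-24, -96, 72), XZ = (-22, -88, 66).
XY × XZ = (0, 0, 0).
The cross product vanishes, so the three points are collinear.

Yes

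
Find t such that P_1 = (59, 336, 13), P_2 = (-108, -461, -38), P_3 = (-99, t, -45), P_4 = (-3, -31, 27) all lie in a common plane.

Normal to plane P_1P_2P_4: n = (-29875, 5500, 11875); plane equation n·P = 239750.
Requiring n·P_3 = 239750: (5500)t + (2423250) = 239750.
So t = -397.

-397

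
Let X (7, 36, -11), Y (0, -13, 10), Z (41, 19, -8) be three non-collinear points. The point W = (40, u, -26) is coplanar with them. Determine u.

63

The plane through X, Y, Z has equation 210x + 735y + 1785z = 8295.
Substituting W: (735)u + (-38010) = 8295, so u = 63.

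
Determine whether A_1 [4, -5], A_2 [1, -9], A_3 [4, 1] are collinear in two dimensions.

No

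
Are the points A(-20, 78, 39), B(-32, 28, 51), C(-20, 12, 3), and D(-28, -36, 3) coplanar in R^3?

With A as base: AB = (-12, -50, 12), AC = (0, -66, -36), AD = (-8, -114, -36).
AC × AD = (-1728, 288, -528).
AB · (AC × AD) = 0.
The scalar triple product vanishes, so the four points are coplanar.

Yes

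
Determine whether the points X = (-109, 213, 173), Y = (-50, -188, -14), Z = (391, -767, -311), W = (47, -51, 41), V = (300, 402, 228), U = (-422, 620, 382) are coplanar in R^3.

The plane through X, Y, Z has normal n = XY × XZ = (10824, -64944, 142680) and equation n·P = 9670752.
Checking the remaining points: n·W = 9670752, n·V = 9670752, n·U = 9670752.
All equal 9670752, so all 6 points lie in one plane.

Yes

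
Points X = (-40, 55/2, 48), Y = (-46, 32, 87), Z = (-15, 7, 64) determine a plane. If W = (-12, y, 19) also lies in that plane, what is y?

5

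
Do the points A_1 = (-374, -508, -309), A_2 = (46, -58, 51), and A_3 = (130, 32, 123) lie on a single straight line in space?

A_1A_2 = (420, 450, 360), A_1A_3 = (504, 540, 432).
A_1A_2 × A_1A_3 = (0, 0, 0).
The cross product vanishes, so the three points are collinear.

Yes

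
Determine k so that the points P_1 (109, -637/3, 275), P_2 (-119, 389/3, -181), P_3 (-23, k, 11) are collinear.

Direction P_1P_2 = (-228, 342, -456). From the x-coordinate of P_3, the parameter along the line is τ = (-23 − 109)/(-228) = 11/19.
Then k = (-637/3) + 11/19·(342) = -43/3.

-43/3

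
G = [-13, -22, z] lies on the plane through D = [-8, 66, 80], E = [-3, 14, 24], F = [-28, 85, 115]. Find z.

-4

A normal to the plane is n = DE × DF = (-756, 945, -945).
G lies in the plane iff n · DG = 0.
This gives (-945)z + (-3780) = 0, so z = -4.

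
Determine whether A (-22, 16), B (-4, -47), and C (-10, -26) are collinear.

Yes

AB = (18, -63), AC = (12, -42).
Twice the signed area of △ABC is (18)(-42) − (-63)(12) = 0.
The triangle is degenerate (zero area), so the points are collinear.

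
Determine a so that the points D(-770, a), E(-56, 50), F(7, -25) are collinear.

Collinearity: (D − E) must be parallel to (F − E) = (63, -75).
Cross-multiplying the components: (a − 50)·(63) = (-714)·(-75).
Solving gives a = 900.

900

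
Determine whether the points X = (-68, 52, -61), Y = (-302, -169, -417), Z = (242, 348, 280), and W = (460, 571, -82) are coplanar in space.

Yes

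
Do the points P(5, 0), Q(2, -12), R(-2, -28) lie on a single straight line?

Yes

PQ = (-3, -12), PR = (-7, -28).
Checking proportionality: PR = 7/3·PQ, so the vectors are parallel and the points are collinear.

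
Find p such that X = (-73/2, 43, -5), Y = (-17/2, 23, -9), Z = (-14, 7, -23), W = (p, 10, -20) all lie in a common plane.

-12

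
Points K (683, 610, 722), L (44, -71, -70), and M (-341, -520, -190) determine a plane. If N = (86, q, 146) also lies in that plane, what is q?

Coplanarity requires KL · (KM × KN) = 0.
KL = (-639, -681, -792), KM = (-1024, -1130, -912); the triple product is linear in q with coefficient 228240 and constant term 10042560.
Setting it to zero: q = -44.

-44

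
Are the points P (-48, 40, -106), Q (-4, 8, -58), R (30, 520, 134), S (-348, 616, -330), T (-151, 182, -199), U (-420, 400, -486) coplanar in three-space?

Yes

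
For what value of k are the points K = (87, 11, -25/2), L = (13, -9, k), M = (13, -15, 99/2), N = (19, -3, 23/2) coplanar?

59/2

Normal to plane KMN: n = (244, -2440, -732); plane equation n·P = 3538.
Requiring n·L = 3538: (-732)k + (25132) = 3538.
So k = 59/2.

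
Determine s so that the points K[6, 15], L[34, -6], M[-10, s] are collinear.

The three points are collinear iff det[KL; KM] = 0.
This determinant is linear in s: (28)s + (-756) = 0, so s = 27.

27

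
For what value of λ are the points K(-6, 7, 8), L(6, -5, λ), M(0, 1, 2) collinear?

-4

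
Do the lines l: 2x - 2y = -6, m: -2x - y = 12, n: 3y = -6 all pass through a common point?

Yes

The three lines meet at one point iff the augmented coefficient matrix [aᵢ bᵢ cᵢ] has rank < 3, i.e. its determinant vanishes.
Here the determinant is 0.
It vanishes, so the lines are concurrent at (-5, -2).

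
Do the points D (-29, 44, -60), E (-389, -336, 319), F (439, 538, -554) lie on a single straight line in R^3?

DE = (-360, -380, 379), DF = (468, 494, -494).
Comparing components 2 and 3: (-380)(-494) − (379)(494) = 494 ≠ 0, so DE and DF are not parallel and the points are not collinear.

No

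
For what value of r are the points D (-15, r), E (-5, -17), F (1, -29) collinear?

3

The three points are collinear iff det[DE; DF] = 0.
This determinant is linear in r: (6)r + (-18) = 0, so r = 3.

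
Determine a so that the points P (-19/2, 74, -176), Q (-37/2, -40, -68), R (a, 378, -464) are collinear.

29/2

Collinearity requires PQ × PR = 0; each component is linear in a.
The y-component gives (108)a + (-1566) = 0, so a = 29/2.
The remaining components then also vanish.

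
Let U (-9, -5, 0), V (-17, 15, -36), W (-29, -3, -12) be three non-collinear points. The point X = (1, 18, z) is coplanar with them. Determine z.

The plane through U, V, W has equation −168x + 624y + 384z = -1608.
Substituting X: (384)z + (11064) = -1608, so z = -33.

-33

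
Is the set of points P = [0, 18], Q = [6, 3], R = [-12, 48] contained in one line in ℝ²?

PQ = (6, -15), PR = (-12, 30).
Checking proportionality: PR = -2·PQ, so the vectors are parallel and the points are collinear.

Yes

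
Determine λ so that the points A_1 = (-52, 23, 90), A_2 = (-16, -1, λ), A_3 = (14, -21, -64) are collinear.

Collinearity requires A_1A_2 × A_1A_3 = 0; each component is linear in λ.
The x-component gives (44)λ + (-264) = 0, so λ = 6.
The remaining components then also vanish.

6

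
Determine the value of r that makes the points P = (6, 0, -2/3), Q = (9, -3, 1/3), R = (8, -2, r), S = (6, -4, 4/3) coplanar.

0

Coplanarity ⇔ det[PQ; PR; PS] = 0.
Expanding, this is linear in r: (12)r + (0) = 0.
So r = 0.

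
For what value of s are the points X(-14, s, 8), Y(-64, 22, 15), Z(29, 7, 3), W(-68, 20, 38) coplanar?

14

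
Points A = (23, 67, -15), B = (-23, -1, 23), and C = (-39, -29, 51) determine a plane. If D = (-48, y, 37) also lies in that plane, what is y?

-36

The plane through A, B, C has equation −840x + 680y + 200z = 23240.
Substituting D: (680)y + (47720) = 23240, so y = -36.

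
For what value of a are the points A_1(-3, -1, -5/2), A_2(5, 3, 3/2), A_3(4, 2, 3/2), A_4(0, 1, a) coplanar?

Normal to plane A_1A_2A_3: n = (4, -4, -4); plane equation n·P = 2.
Requiring n·A_4 = 2: (-4)a + (-4) = 2.
So a = -3/2.

-3/2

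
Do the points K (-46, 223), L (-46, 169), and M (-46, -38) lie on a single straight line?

KL = (0, -54), KM = (0, -261).
Twice the signed area of △KLM is (0)(-261) − (-54)(0) = 0.
The triangle is degenerate (zero area), so the points are collinear.

Yes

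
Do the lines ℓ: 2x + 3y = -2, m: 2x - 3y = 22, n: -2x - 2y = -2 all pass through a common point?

The three lines meet at one point iff the augmented coefficient matrix [aᵢ bᵢ cᵢ] has rank < 3, i.e. its determinant vanishes.
Here the determinant is 0.
It vanishes, so the lines are concurrent at (5, -4).

Yes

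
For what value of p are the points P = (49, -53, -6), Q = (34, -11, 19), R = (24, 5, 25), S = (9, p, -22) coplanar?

-34

The points are coplanar iff PQ · (PR × PS) = 0.
Expanding, this is linear in p: (-160)p + (-5440) = 0.
So p = -34.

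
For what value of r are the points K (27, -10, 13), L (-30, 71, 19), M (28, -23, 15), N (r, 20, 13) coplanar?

12

Normal to plane KLM: n = (240, 120, 660); plane equation n·P = 13860.
Requiring n·N = 13860: (240)r + (10980) = 13860.
So r = 12.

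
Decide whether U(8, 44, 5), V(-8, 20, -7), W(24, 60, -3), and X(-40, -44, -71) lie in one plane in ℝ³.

With U as base: UV = (-16, -24, -12), UW = (16, 16, -8), UX = (-48, -88, -76).
UW × UX = (-1920, 1600, -640).
UV · (UW × UX) = 0.
The scalar triple product vanishes, so the four points are coplanar.

Yes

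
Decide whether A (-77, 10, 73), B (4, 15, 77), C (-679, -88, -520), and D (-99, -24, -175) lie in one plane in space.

No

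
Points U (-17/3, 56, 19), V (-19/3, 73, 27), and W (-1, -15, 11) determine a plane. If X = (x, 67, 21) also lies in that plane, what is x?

-19/3

Coplanarity requires UV · (UW × UX) = 0.
UV = (-2/3, 17, 8), UW = (14/3, -71, -8); the triple product is linear in x with coefficient 432 and constant term 2736.
Setting it to zero: x = -19/3.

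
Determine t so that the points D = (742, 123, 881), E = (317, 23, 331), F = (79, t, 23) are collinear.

Collinearity requires DE × DF = 0; each component is linear in t.
The x-component gives (550)t + (18150) = 0, so t = -33.
The remaining components then also vanish.

-33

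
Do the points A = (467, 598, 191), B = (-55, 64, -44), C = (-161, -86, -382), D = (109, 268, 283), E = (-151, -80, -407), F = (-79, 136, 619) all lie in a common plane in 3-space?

The plane through A, B, C has normal n = AB × AC = (145242, -151526, 21696) and equation n·P = -18640598.
Checking the remaining points: n·D = -18637622, n·E = -18639734, n·F = -18651830.
Since n·D = -18637622 ≠ -18640598, D is off the plane and the points are not all coplanar.

No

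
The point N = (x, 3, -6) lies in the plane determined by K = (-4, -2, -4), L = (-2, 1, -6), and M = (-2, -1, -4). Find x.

Coplanarity requires KL · (KM × KN) = 0.
KL = (2, 3, -2), KM = (2, 1, 0); the triple product is linear in x with coefficient 2 and constant term -4.
Setting it to zero: x = 2.

2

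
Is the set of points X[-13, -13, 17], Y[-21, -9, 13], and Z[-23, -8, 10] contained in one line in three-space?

No

XY = (-8, 4, -4), XZ = (-10, 5, -7).
XY × XZ = (-8, -16, 0).
The cross product is nonzero, so the points do not lie on one line.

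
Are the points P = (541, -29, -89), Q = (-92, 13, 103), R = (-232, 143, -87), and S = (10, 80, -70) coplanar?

A normal to the plane through P, Q, R is n = PQ × PR = (-32940, -147150, -76410).
The plane has equation n·X = -6752700. For S: n·S = -6752700.
Equal, so S lies in the plane and all four are coplanar.

Yes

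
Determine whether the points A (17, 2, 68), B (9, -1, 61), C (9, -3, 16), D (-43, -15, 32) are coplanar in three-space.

No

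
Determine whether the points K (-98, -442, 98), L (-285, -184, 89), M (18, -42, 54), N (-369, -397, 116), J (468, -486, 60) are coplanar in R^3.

The plane through K, L, M has normal n = KL × KM = (-7752, -9272, -104728) and equation n·P = -5405424.
Checking the remaining points: n·N = -5606976, n·J = -5405424.
Since n·N = -5606976 ≠ -5405424, N is off the plane and the points are not all coplanar.

No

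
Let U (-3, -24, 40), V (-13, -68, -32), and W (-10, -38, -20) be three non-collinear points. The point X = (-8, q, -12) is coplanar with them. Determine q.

-18

A normal to the plane is n = UV × UW = (1632, -96, -168).
X lies in the plane iff n · UX = 0.
This gives (-96)q + (-1728) = 0, so q = -18.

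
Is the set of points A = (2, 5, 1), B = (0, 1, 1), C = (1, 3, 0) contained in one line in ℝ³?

AB = (-2, -4, 0), AC = (-1, -2, -1).
Comparing components 2 and 3: (-4)(-1) − (0)(-2) = 4 ≠ 0, so AB and AC are not parallel and the points are not collinear.

No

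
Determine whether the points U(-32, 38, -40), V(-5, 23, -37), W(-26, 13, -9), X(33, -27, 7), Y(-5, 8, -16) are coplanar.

The plane through U, V, W has normal n = UV × UW = (-390, -819, -585) and equation n·P = 4758.
Checking the remaining points: n·X = 5148, n·Y = 4758.
Since n·X = 5148 ≠ 4758, X is off the plane and the points are not all coplanar.

No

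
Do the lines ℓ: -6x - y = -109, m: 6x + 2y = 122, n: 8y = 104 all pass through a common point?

The three lines meet at one point iff the augmented coefficient matrix [aᵢ bᵢ cᵢ] has rank < 3, i.e. its determinant vanishes.
Here the determinant is 0.
It vanishes, so the lines are concurrent at (16, 13).

Yes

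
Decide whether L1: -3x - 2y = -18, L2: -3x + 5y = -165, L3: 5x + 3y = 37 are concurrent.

Yes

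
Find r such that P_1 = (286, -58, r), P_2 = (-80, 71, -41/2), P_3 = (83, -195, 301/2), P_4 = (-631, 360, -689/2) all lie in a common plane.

337/2

The points are coplanar iff P_1P_2 · (P_1P_3 × P_1P_4) = 0.
Expanding, this is linear in r: (99459)r + (-33517683/2) = 0.
So r = 337/2.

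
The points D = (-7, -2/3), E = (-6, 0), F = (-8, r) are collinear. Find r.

-4/3

Collinearity: (F − D) must be parallel to (E − D) = (1, 2/3).
Cross-multiplying the components: (r − (-2/3))·(1) = (-1)·(2/3).
Solving gives r = -4/3.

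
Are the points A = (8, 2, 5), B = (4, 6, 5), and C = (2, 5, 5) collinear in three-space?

No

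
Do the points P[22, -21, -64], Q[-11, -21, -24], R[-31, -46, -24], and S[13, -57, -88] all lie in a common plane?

Yes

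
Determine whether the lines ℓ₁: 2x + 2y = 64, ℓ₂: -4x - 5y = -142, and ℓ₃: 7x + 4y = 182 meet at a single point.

Lines aᵢx + bᵢy = cᵢ with pairwise distinct directions are concurrent exactly when det[aᵢ bᵢ cᵢ] = 0.
Here the determinant is 0.
It vanishes, so the lines are concurrent at (18, 14).

Yes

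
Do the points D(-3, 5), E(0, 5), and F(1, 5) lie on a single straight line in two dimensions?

DE = (3, 0), DF = (4, 0).
det[DE; DF] = (3)(0) − (0)(4) = 0.
The determinant is zero, so the points are collinear.

Yes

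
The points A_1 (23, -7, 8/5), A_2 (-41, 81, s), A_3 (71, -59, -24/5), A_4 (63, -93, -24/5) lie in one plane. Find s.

Coplanarity ⇔ det[A_1A_2; A_1A_3; A_1A_4] = 0.
Expanding, this is linear in s: (-2048)s + (108544/5) = 0.
So s = 53/5.

53/5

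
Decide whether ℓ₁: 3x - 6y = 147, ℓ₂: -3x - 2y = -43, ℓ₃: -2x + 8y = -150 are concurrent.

Intersecting ℓ₁ and ℓ₂: solving the 2×2 system gives (x, y) = (23, -13).
Substitute into ℓ₃: (-2)(23) + (8)(-13) = -150.
This equals -150, so (23, -13) lies on all three lines and they are concurrent.

Yes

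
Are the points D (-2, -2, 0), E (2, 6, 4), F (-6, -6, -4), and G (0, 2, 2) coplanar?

Yes

A normal to the plane through D, E, F is n = DE × DF = (-16, 0, 16).
The plane has equation n·P = 32. For G: n·G = 32.
Equal, so G lies in the plane and all four are coplanar.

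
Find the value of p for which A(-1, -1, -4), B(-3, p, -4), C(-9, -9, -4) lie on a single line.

-3

Direction AC = (-8, -8, 0). From the x-coordinate of B, the parameter along the line is τ = (-3 − (-1))/(-8) = 1/4.
Then p = (-1) + 1/4·(-8) = -3.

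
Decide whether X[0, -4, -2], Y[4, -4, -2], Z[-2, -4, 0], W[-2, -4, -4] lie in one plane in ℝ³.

With X as base: XY = (4, 0, 0), XZ = (-2, 0, 2), XW = (-2, 0, -2).
XZ × XW = (0, -8, 0).
XY · (XZ × XW) = 0.
The scalar triple product vanishes, so the four points are coplanar.

Yes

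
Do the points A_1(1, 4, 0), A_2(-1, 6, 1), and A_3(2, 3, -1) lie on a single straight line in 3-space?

No

A_1A_2 = (-2, 2, 1), A_1A_3 = (1, -1, -1).
Comparing components 2 and 3: (2)(-1) − (1)(-1) = -1 ≠ 0, so A_1A_2 and A_1A_3 are not parallel and the points are not collinear.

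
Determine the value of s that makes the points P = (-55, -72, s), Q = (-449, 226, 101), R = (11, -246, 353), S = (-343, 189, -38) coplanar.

Coplanarity ⇔ det[PQ; PR; PS] = 0.
Expanding, this is linear in s: (-33012)s + (825300) = 0.
So s = 25.

25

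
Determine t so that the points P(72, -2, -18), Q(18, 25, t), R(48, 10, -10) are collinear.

Direction PR = (-24, 12, 8). From the x-coordinate of Q, the parameter along the line is τ = (18 − 72)/(-24) = 9/4.
Then t = (-18) + 9/4·(8) = 0.

0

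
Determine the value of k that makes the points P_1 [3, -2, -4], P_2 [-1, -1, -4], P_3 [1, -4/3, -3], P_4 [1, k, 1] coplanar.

Coplanarity ⇔ det[P_1P_2; P_1P_3; P_1P_4] = 0.
Expanding, this is linear in k: (4)k + (8/3) = 0.
So k = -2/3.

-2/3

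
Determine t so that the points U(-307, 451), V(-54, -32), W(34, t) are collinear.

The three points are collinear iff det[UV; UW] = 0.
This determinant is linear in t: (253)t + (50600) = 0, so t = -200.

-200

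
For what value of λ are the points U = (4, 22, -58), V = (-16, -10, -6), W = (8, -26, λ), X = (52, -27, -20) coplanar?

Normal to plane UVX: n = (1332, 3256, 2516); plane equation n·P = -68968.
Requiring n·W = -68968: (2516)λ + (-74000) = -68968.
So λ = 2.

2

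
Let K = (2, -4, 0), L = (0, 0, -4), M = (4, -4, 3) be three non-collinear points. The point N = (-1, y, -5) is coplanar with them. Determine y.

-2

The plane through K, L, M has equation 12x − 2y − 8z = 32.
Substituting N: (-2)y + (28) = 32, so y = -2.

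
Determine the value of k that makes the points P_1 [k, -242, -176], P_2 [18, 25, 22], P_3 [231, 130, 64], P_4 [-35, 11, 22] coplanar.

The points are coplanar iff P_1P_2 · (P_1P_3 × P_1P_4) = 0.
Expanding, this is linear in k: (-588)k + (-72324) = 0.
So k = -123.

-123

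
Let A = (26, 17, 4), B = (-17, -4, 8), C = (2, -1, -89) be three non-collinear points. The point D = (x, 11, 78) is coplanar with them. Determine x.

4

The plane through A, B, C has equation 2025x − 4095y + 270z = -15885.
Substituting D: (2025)x + (-23985) = -15885, so x = 4.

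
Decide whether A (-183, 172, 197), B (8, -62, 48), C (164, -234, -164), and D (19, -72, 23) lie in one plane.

Yes

With A as base: AB = (191, -234, -149), AC = (347, -406, -361), AD = (202, -244, -174).
AC × AD = (-17440, -12544, -2656).
AB · (AC × AD) = 0.
The scalar triple product vanishes, so the four points are coplanar.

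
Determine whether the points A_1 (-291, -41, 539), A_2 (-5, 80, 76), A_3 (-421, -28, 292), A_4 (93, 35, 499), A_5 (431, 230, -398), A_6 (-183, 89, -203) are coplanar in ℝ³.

Yes

The plane through A_1, A_2, A_3 has normal n = A_1A_2 × A_1A_3 = (-23868, 130832, 19448) and equation n·P = 12063948.
Checking the remaining points: n·A_4 = 12063948, n·A_5 = 12063948, n·A_6 = 12063948.
All equal 12063948, so all 6 points lie in one plane.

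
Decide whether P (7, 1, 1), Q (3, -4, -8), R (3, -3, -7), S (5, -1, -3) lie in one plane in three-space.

Yes

With P as base: PQ = (-4, -5, -9), PR = (-4, -4, -8), PS = (-2, -2, -4).
PR × PS = (0, 0, 0).
PQ · (PR × PS) = 0.
The scalar triple product vanishes, so the four points are coplanar.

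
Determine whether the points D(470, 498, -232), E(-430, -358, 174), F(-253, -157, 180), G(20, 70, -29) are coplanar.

A normal to the plane through D, E, F is n = DE × DF = (-86742, 77262, -29388).
The plane has equation n·P = 4525752. For G: n·G = 4525752.
Equal, so G lies in the plane and all four are coplanar.

Yes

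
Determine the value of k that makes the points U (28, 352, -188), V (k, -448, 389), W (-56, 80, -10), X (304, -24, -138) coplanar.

-326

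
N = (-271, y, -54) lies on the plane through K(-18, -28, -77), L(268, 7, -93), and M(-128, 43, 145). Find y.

-111/2

A normal to the plane is n = KL × KM = (8906, -61732, 24156).
N lies in the plane iff n · KN = 0.
This gives (-61732)y + (-3426126) = 0, so y = -111/2.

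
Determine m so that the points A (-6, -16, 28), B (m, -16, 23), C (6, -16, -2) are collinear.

-4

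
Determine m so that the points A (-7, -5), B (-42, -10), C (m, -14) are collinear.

Collinearity: (C − A) must be parallel to (B − A) = (-35, -5).
Cross-multiplying the components: (m − (-7))·(-5) = (-9)·(-35).
Solving gives m = -70.

-70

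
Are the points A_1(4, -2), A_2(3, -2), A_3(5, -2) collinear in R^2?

Yes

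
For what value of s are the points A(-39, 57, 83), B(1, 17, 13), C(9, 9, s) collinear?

Collinearity requires AB × AC = 0; each component is linear in s.
The x-component gives (-40)s + (-40) = 0, so s = -1.
The remaining components then also vanish.

-1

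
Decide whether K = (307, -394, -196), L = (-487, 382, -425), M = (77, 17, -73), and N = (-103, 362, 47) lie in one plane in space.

A normal to the plane through K, L, M is n = KL × KM = (189567, 150332, -147854).
The plane has equation n·P = 27945645. For N: n·N = 27945645.
Equal, so N lies in the plane and all four are coplanar.

Yes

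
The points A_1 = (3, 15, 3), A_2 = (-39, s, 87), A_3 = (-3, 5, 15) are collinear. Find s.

Collinearity requires A_1A_2 × A_1A_3 = 0; each component is linear in s.
The x-component gives (12)s + (660) = 0, so s = -55.
The remaining components then also vanish.

-55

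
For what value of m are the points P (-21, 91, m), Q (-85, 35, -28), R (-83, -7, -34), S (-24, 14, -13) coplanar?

0

Coplanarity ⇔ det[PQ; PR; PS] = 0.
Expanding, this is linear in m: (-2520)m + (0) = 0.
So m = 0.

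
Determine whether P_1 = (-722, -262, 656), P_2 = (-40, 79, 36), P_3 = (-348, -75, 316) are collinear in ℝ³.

Yes

P_1P_2 = (682, 341, -620), P_1P_3 = (374, 187, -340).
Each component of P_1P_3 is 17/31 times the corresponding component of P_1P_2, so P_1P_3 = 17/31·P_1P_2 and the points are collinear.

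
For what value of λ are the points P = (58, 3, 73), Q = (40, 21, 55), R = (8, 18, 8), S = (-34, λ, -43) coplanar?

Normal to plane PQR: n = (-900, -270, 630); plane equation n·X = -7020.
Requiring n·S = -7020: (-270)λ + (3510) = -7020.
So λ = 39.

39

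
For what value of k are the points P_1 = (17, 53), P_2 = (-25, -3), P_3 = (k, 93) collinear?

47

The three points are collinear iff det[P_1P_2; P_1P_3] = 0.
This determinant is linear in k: (56)k + (-2632) = 0, so k = 47.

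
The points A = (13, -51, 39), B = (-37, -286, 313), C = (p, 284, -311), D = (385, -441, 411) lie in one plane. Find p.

-139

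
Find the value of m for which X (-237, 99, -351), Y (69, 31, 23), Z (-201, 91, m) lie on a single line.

Collinearity requires XY × XZ = 0; each component is linear in m.
The x-component gives (-68)m + (-20876) = 0, so m = -307.
The remaining components then also vanish.

-307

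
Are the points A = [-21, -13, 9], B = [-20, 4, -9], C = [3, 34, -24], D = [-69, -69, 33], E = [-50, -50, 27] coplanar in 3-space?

The plane through A, B, C has normal n = AB × AC = (285, -399, -361) and equation n·P = -4047.
Checking the remaining points: n·D = -4047, n·E = -4047.
All equal -4047, so all 5 points lie in one plane.

Yes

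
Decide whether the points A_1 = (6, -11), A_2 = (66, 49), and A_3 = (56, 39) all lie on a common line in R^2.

Yes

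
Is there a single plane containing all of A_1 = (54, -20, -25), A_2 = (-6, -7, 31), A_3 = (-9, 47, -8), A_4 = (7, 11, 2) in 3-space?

No

The four points are coplanar iff the 3×3 determinant with rows A_1A_2, A_1A_3, A_1A_4 is zero.
Rows: (-60, 13, 56), (-63, 67, 17), (-47, 31, 27).
Expanding along the first row: (-60)(1282) − (13)(-902) + (56)(1196) = 1782.
Nonzero ⇒ not coplanar.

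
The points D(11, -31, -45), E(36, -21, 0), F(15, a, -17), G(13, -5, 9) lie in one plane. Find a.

-19

The points are coplanar iff DE · (DF × DG) = 0.
Expanding, this is linear in a: (1260)a + (23940) = 0.
So a = -19.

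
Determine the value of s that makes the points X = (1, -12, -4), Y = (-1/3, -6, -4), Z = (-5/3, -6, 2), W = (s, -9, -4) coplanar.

1/3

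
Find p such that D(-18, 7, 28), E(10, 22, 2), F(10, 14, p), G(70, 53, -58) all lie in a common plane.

-28

Coplanarity ⇔ det[DE; DF; DG] = 0.
Expanding, this is linear in p: (32)p + (896) = 0.
So p = -28.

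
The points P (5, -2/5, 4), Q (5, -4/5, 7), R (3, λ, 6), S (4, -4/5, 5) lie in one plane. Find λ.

Normal to plane PQS: n = (4/5, -3, -2/5); plane equation n·X = 18/5.
Requiring n·R = 18/5: (-3)λ + (0) = 18/5.
So λ = -6/5.

-6/5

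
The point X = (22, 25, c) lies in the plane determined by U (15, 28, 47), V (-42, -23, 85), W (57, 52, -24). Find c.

A normal to the plane is n = UV × UW = (2709, -2451, 774).
X lies in the plane iff n · UX = 0.
This gives (774)c + (-10062) = 0, so c = 13.

13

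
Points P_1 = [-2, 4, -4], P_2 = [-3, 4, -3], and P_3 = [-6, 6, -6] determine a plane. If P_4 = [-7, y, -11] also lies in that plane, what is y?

8

A normal to the plane is n = P_1P_2 × P_1P_3 = (-2, -6, -2).
P_4 lies in the plane iff n · P_1P_4 = 0.
This gives (-6)y + (48) = 0, so y = 8.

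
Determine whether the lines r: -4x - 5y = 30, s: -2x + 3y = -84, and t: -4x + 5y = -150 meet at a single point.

Yes

Lines aᵢx + bᵢy = cᵢ with pairwise distinct directions are concurrent exactly when det[aᵢ bᵢ cᵢ] = 0.
Here the determinant is 0.
It vanishes, so the lines are concurrent at (15, -18).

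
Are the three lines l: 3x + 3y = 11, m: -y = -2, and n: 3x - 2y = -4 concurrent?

No

Intersecting l and m: solving the 2×2 system gives (x, y) = (5/3, 2).
Substitute into n: (3)(5/3) + (-2)(2) = 1.
But n requires -4 ≠ 1, so the three lines have no common point.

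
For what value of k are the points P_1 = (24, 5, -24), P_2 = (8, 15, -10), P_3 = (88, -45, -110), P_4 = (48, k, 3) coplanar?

6

The points are coplanar iff P_1P_2 · (P_1P_3 × P_1P_4) = 0.
Expanding, this is linear in k: (-480)k + (2880) = 0.
So k = 6.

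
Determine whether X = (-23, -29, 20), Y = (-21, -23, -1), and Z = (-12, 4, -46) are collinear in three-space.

XY = (2, 6, -21), XZ = (11, 33, -66).
Comparing components 2 and 3: (6)(-66) − (-21)(33) = 297 ≠ 0, so XY and XZ are not parallel and the points are not collinear.

No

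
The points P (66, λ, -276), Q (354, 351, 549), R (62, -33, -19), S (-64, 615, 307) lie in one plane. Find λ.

The points are coplanar iff PQ · (PR × PS) = 0.
Expanding, this is linear in λ: (-166760)λ + (-67537800) = 0.
So λ = -405.

-405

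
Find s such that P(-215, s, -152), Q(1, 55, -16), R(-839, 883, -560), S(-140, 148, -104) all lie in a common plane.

Coplanarity ⇔ det[PQ; PR; PS] = 0.
Expanding, this is linear in s: (-2784)s + (595776) = 0.
So s = 214.

214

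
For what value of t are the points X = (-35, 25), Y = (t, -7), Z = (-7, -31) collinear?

-19

Collinearity: (Y − X) must be parallel to (Z − X) = (28, -56).
Cross-multiplying the components: (t − (-35))·(-56) = (-32)·(28).
Solving gives t = -19.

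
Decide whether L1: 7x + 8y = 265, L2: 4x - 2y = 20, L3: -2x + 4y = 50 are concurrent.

Yes

Lines aᵢx + bᵢy = cᵢ with pairwise distinct directions are concurrent exactly when det[aᵢ bᵢ cᵢ] = 0.
Here the determinant is 0.
It vanishes, so the lines are concurrent at (15, 20).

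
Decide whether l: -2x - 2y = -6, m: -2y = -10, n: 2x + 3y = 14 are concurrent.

No

Lines aᵢx + bᵢy = cᵢ with pairwise distinct directions are concurrent exactly when det[aᵢ bᵢ cᵢ] = 0.
Here the determinant is 12.
Nonzero, so no common point exists.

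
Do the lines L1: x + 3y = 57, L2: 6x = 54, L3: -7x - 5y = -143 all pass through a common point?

The three lines meet at one point iff the augmented coefficient matrix [aᵢ bᵢ cᵢ] has rank < 3, i.e. its determinant vanishes.
Here the determinant is 0.
It vanishes, so the lines are concurrent at (9, 16).

Yes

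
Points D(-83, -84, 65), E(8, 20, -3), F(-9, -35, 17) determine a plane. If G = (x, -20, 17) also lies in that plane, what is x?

Coplanarity requires DE · (DF × DG) = 0.
DE = (91, 104, -68), DF = (74, 49, -48); the triple product is linear in x with coefficient -1660 and constant term -24900.
Setting it to zero: x = -15.

-15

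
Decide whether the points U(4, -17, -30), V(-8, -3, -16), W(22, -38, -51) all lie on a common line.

UV = (-12, 14, 14), UW = (18, -21, -21).
Each component of UW is -3/2 times the corresponding component of UV, so UW = -3/2·UV and the points are collinear.

Yes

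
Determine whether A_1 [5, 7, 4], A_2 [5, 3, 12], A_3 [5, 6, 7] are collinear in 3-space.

No

A_1A_2 = (0, -4, 8), A_1A_3 = (0, -1, 3).
Comparing components 2 and 3: (-4)(3) − (8)(-1) = -4 ≠ 0, so A_1A_2 and A_1A_3 are not parallel and the points are not collinear.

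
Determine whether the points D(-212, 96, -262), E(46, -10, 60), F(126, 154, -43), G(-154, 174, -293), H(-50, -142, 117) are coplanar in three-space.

No

The plane through D, E, F has normal n = DE × DF = (-41890, 52334, 50792) and equation n·P = 597240.
Checking the remaining points: n·G = 675120, n·H = 605736.
Since n·G = 675120 ≠ 597240, G is off the plane and the points are not all coplanar.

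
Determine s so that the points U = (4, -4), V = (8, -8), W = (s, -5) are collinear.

The three points are collinear iff det[UV; UW] = 0.
This determinant is linear in s: (4)s + (-20) = 0, so s = 5.

5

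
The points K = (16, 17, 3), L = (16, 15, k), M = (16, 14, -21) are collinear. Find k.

-13

Collinearity requires KL × KM = 0; each component is linear in k.
The x-component gives (3)k + (39) = 0, so k = -13.
The remaining components then also vanish.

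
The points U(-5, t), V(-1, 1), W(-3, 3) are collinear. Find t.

5

The three points are collinear iff det[UV; UW] = 0.
This determinant is linear in t: (-2)t + (10) = 0, so t = 5.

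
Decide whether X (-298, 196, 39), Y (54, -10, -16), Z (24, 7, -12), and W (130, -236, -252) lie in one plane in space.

Yes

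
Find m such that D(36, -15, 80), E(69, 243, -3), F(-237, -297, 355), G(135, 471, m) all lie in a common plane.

-105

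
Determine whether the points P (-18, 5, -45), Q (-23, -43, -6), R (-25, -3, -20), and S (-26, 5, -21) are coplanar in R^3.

Yes

A normal to the plane through P, Q, R is n = PQ × PR = (-888, -148, -296).
The plane has equation n·X = 28564. For S: n·S = 28564.
Equal, so S lies in the plane and all four are coplanar.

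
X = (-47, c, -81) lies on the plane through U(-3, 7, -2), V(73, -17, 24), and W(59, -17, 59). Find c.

Coplanarity requires UV · (UW × UX) = 0.
UV = (76, -24, 26), UW = (62, -24, 61); the triple product is linear in c with coefficient -3024 and constant term 84672.
Setting it to zero: c = 28.

28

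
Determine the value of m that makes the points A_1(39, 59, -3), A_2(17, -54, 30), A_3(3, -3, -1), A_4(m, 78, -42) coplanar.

-7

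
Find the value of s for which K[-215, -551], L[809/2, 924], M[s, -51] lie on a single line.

Collinearity: (M − K) must be parallel to (L − K) = (1239/2, 1475).
Cross-multiplying the components: (s − (-215))·(1475) = (500)·(1239/2).
Solving gives s = -5.

-5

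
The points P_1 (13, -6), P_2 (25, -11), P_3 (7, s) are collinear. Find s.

-7/2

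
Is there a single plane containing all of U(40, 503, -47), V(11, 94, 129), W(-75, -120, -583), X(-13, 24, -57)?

Yes

The four points are coplanar iff the 3×3 determinant with rows UV, UW, UX is zero.
Rows: (-29, -409, 176), (-115, -623, -536), (-53, -479, -10).
Expanding along the first row: (-29)(-250514) − (-409)(-27258) + (176)(22066) = 0.
Zero determinant ⇒ coplanar.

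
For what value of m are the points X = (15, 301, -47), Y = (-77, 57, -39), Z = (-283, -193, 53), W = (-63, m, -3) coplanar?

Coplanarity ⇔ det[XY; XZ; XW] = 0.
Expanding, this is linear in m: (6816)m + (-1656288) = 0.
So m = 243.

243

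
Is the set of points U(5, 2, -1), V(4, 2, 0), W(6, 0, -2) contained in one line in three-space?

No

UV = (-1, 0, 1), UW = (1, -2, -1).
UV × UW = (2, 0, 2).
The cross product is nonzero, so the points do not lie on one line.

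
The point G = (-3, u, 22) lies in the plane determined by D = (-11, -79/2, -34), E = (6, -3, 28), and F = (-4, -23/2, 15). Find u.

A normal to the plane is n = DE × DF = (105/2, -399, 441/2).
G lies in the plane iff n · DG = 0.
This gives (-399)u + (-5985/2) = 0, so u = -15/2.

-15/2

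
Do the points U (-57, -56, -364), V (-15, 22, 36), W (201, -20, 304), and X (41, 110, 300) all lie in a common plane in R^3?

No

The four points are coplanar iff the 3×3 determinant with rows UV, UW, UX is zero.
Rows: (42, 78, 400), (258, 36, 668), (98, 166, 664).
Expanding along the first row: (42)(-86984) − (78)(105848) + (400)(39300) = 3810528.
Nonzero ⇒ not coplanar.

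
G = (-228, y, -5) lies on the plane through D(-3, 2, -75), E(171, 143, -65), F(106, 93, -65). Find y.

-121

Coplanarity requires DE · (DF × DG) = 0.
DE = (174, 141, 10), DF = (109, 91, 10); the triple product is linear in y with coefficient -650 and constant term -78650.
Setting it to zero: y = -121.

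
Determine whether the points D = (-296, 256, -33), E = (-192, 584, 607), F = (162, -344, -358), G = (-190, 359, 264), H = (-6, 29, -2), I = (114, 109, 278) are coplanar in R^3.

The plane through D, E, F has normal n = DE × DF = (277400, 326920, -212624) and equation n·P = 8597712.
Checking the remaining points: n·G = 8525544, n·H = 8241528, n·I = 8148408.
Since n·G = 8525544 ≠ 8597712, G is off the plane and the points are not all coplanar.

No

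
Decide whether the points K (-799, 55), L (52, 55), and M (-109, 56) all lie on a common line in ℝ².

No

KL = (851, 0), KM = (690, 1).
det[KL; KM] = (851)(1) − (0)(690) = 851.
The determinant is nonzero, so they are not collinear.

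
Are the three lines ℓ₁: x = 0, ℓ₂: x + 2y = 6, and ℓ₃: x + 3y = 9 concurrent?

Yes

Lines aᵢx + bᵢy = cᵢ with pairwise distinct directions are concurrent exactly when det[aᵢ bᵢ cᵢ] = 0.
Here the determinant is 0.
It vanishes, so the lines are concurrent at (0, 3).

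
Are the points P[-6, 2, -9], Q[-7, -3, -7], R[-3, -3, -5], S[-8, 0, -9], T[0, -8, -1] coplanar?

Yes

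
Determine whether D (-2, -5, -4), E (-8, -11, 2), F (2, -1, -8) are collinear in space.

Yes

DE = (-6, -6, 6), DF = (4, 4, -4).
DE × DF = (0, 0, 0).
The cross product vanishes, so the three points are collinear.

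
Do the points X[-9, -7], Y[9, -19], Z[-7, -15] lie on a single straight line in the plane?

XY = (18, -12), XZ = (2, -8).
If collinear, XZ would be a scalar multiple of XY. But (18)·(-8) ≠ (-12)·(2) (difference -120), so they are not parallel; the points are not collinear.

No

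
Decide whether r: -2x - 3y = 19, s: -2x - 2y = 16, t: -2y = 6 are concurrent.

Lines aᵢx + bᵢy = cᵢ with pairwise distinct directions are concurrent exactly when det[aᵢ bᵢ cᵢ] = 0.
Here the determinant is 0.
It vanishes, so the lines are concurrent at (-5, -3).

Yes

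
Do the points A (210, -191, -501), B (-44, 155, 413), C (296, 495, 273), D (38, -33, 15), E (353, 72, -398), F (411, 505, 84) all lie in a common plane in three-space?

Yes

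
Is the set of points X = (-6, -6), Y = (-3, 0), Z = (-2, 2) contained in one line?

Yes

XY = (3, 6), XZ = (4, 8).
Checking proportionality: XZ = 4/3·XY, so the vectors are parallel and the points are collinear.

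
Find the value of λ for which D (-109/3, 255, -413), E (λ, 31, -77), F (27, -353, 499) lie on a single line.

-13

Collinearity requires DE × DF = 0; each component is linear in λ.
The y-component gives (-912)λ + (-11856) = 0, so λ = -13.
The remaining components then also vanish.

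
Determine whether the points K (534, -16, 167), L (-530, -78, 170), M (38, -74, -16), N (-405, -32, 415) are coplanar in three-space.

A normal to the plane through K, L, M is n = KL × KM = (11520, -196200, 30960).
The plane has equation n·P = 14461200. For N: n·N = 14461200.
Equal, so N lies in the plane and all four are coplanar.

Yes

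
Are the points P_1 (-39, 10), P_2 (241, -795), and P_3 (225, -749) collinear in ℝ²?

P_1P_2 = (280, -805), P_1P_3 = (264, -759).
det[P_1P_2; P_1P_3] = (280)(-759) − (-805)(264) = 0.
The determinant is zero, so the points are collinear.

Yes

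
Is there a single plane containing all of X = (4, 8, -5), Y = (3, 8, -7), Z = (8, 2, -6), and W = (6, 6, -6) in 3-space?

No

A normal to the plane through X, Y, Z is n = XY × XZ = (-12, -9, 6).
The plane has equation n·P = -150. For W: n·W = -162.
-162 ≠ -150, so W is off the plane.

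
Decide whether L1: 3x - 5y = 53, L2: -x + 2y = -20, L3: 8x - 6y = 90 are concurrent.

Yes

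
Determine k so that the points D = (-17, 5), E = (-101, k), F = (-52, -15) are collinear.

-43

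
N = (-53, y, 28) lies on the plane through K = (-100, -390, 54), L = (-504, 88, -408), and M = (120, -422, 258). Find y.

Coplanarity requires KL · (KM × KN) = 0.
KL = (-404, 478, -462), KM = (220, -32, 204); the triple product is linear in y with coefficient -19224 and constant term -1211112.
Setting it to zero: y = -63.

-63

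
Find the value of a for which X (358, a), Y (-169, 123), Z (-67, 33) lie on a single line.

-342

Collinearity: (X − Y) must be parallel to (Z − Y) = (102, -90).
Cross-multiplying the components: (a − 123)·(102) = (527)·(-90).
Solving gives a = -342.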